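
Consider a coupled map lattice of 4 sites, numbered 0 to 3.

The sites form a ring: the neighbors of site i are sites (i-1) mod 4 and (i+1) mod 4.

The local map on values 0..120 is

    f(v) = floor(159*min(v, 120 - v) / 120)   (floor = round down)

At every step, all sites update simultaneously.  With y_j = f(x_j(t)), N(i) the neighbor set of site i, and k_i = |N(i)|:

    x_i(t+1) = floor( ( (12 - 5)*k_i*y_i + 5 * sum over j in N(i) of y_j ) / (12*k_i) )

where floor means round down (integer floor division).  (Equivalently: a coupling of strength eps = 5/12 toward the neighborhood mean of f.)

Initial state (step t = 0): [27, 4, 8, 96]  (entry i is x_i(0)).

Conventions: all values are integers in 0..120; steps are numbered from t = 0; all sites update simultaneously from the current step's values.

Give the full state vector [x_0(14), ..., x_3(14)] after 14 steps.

Simulating step by step:
t=0: [27, 4, 8, 96]
t=1: [27, 12, 13, 27]
t=2: [30, 19, 20, 31]
t=3: [36, 28, 28, 37]
t=4: [45, 39, 39, 46]
t=5: [57, 52, 52, 57]
t=6: [73, 69, 69, 73]
t=7: [63, 65, 65, 63]
t=8: [74, 72, 72, 74]
t=9: [60, 62, 62, 60]
t=10: [78, 76, 76, 78]
t=11: [55, 57, 57, 55]
t=12: [72, 74, 74, 72]
t=13: [62, 60, 60, 62]
t=14: [76, 78, 78, 76]

Answer: [76, 78, 78, 76]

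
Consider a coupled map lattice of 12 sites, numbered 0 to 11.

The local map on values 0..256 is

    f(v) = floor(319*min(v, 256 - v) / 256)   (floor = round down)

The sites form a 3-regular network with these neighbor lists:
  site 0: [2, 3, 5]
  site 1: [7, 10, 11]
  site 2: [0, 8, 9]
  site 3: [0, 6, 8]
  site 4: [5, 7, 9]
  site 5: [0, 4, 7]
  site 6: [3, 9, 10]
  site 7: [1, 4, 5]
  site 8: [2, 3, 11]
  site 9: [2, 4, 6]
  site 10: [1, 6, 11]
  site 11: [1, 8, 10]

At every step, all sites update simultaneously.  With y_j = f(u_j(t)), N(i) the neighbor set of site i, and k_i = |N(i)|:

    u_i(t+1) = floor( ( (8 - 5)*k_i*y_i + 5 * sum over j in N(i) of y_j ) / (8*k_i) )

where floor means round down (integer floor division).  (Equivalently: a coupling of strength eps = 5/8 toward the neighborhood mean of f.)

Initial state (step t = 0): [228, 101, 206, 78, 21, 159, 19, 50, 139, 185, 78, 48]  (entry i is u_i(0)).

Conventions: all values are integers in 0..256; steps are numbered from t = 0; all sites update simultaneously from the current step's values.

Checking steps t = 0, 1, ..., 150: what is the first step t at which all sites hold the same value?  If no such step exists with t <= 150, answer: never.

Simulating step by step:
t=0: [228, 101, 206, 78, 21, 159, 19, 50, 139, 185, 78, 48]  (not all equal)
t=1: [70, 92, 78, 78, 66, 70, 67, 79, 99, 56, 79, 98]  (not all equal)
t=2: [91, 109, 94, 97, 83, 88, 86, 95, 111, 80, 103, 115]  (not all equal)
t=3: [114, 131, 116, 119, 106, 110, 112, 116, 130, 105, 128, 137]  (not all equal)
t=4: [142, 152, 143, 146, 135, 138, 143, 142, 150, 135, 151, 153]  (not all equal)
t=5: [141, 131, 140, 137, 147, 145, 139, 142, 133, 145, 131, 129]  (not all equal)
t=6: [143, 152, 144, 147, 137, 139, 146, 142, 151, 140, 153, 155]  (not all equal)
t=7: [139, 130, 138, 135, 145, 143, 136, 141, 131, 142, 129, 127]  (not all equal)
t=8: [145, 154, 147, 149, 140, 141, 149, 144, 152, 143, 155, 157]  (not all equal)
t=9: [137, 128, 135, 133, 141, 141, 132, 138, 129, 138, 126, 125]  (not all equal)
t=10: [148, 155, 150, 153, 144, 144, 152, 147, 154, 148, 156, 156]  (not all equal)
t=11: [133, 126, 131, 129, 137, 137, 128, 134, 127, 133, 125, 124]  (not all equal)
t=12: [153, 154, 154, 157, 149, 149, 156, 151, 156, 153, 156, 155]  (not all equal)
t=13: [127, 126, 126, 124, 131, 131, 124, 130, 124, 128, 124, 125]  (not all equal)
t=14: [156, 155, 157, 154, 156, 156, 155, 156, 154, 156, 154, 155]  (not all equal)
t=15: [124, 125, 124, 125, 124, 124, 125, 124, 125, 124, 125, 125]  (not all equal)
t=16: [154, 154, 154, 154, 154, 154, 154, 154, 154, 154, 155, 155]  (not all equal)
t=17: [127, 126, 127, 127, 127, 127, 126, 127, 126, 127, 125, 125]  (not all equal)
t=18: [158, 156, 157, 157, 158, 158, 157, 157, 157, 157, 155, 155]  (not all equal)
t=19: [122, 124, 122, 122, 122, 122, 123, 122, 123, 122, 124, 124]  (not all equal)
t=20: [152, 153, 152, 152, 152, 152, 152, 152, 152, 152, 153, 153]  (not all equal)
t=21: [129, 128, 129, 129, 129, 129, 128, 128, 128, 129, 128, 128]  (not all equal)
t=22: [158, 159, 158, 158, 158, 158, 158, 158, 158, 158, 159, 159]  (not all equal)
t=23: [122, 120, 122, 122, 122, 122, 121, 121, 121, 122, 120, 120]  (not all equal)
t=24: [152, 149, 151, 151, 151, 151, 150, 150, 150, 151, 149, 149]  (not all equal)
t=25: [129, 132, 130, 130, 130, 130, 131, 131, 131, 130, 132, 132]  (not all equal)
t=26: [157, 154, 156, 156, 156, 156, 155, 155, 155, 156, 154, 154]  (not all equal)
t=27: [123, 126, 124, 124, 124, 124, 125, 125, 125, 124, 126, 126]  (not all equal)
t=28: [153, 156, 154, 154, 154, 154, 155, 155, 155, 154, 156, 156]  (not all equal)
t=29: [127, 124, 126, 126, 126, 126, 125, 125, 125, 126, 124, 124]  (not all equal)
t=30: [157, 154, 156, 156, 156, 156, 155, 155, 155, 156, 154, 154]  (not all equal)

Answer: never
Key observation: The state at step 26 reappears at step 30 — the system is in a cycle of period 4 from step 26 on.  No step 0..30 is synchronized, and the cycle repeats forever, so no step up to 150 (or ever) has all sites equal.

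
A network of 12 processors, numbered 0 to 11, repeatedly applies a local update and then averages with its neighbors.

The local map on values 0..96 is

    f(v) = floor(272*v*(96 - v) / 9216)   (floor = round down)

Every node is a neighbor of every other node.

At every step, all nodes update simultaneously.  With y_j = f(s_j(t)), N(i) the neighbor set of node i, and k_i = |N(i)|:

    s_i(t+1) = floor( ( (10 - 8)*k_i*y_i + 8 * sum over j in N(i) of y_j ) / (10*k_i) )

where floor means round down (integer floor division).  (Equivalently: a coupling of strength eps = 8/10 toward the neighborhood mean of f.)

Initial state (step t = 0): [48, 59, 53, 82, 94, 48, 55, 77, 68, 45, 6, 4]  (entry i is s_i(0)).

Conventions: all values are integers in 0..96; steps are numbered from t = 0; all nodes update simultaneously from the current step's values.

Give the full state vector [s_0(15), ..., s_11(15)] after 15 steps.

Simulating step by step:
t=0: [48, 59, 53, 82, 94, 48, 55, 77, 68, 45, 6, 4]
t=1: [49, 49, 49, 45, 41, 49, 49, 46, 48, 49, 42, 42]
t=2: [66, 66, 66, 66, 66, 66, 66, 66, 66, 66, 66, 66]
t=3: [58, 58, 58, 58, 58, 58, 58, 58, 58, 58, 58, 58]
t=4: [65, 65, 65, 65, 65, 65, 65, 65, 65, 65, 65, 65]
t=5: [59, 59, 59, 59, 59, 59, 59, 59, 59, 59, 59, 59]
t=6: [64, 64, 64, 64, 64, 64, 64, 64, 64, 64, 64, 64]
t=7: [60, 60, 60, 60, 60, 60, 60, 60, 60, 60, 60, 60]
t=8: [63, 63, 63, 63, 63, 63, 63, 63, 63, 63, 63, 63]
t=9: [61, 61, 61, 61, 61, 61, 61, 61, 61, 61, 61, 61]
t=10: [63, 63, 63, 63, 63, 63, 63, 63, 63, 63, 63, 63]
t=11: [61, 61, 61, 61, 61, 61, 61, 61, 61, 61, 61, 61]
t=12: [63, 63, 63, 63, 63, 63, 63, 63, 63, 63, 63, 63]
t=13: [61, 61, 61, 61, 61, 61, 61, 61, 61, 61, 61, 61]
t=14: [63, 63, 63, 63, 63, 63, 63, 63, 63, 63, 63, 63]
t=15: [61, 61, 61, 61, 61, 61, 61, 61, 61, 61, 61, 61]

Answer: [61, 61, 61, 61, 61, 61, 61, 61, 61, 61, 61, 61]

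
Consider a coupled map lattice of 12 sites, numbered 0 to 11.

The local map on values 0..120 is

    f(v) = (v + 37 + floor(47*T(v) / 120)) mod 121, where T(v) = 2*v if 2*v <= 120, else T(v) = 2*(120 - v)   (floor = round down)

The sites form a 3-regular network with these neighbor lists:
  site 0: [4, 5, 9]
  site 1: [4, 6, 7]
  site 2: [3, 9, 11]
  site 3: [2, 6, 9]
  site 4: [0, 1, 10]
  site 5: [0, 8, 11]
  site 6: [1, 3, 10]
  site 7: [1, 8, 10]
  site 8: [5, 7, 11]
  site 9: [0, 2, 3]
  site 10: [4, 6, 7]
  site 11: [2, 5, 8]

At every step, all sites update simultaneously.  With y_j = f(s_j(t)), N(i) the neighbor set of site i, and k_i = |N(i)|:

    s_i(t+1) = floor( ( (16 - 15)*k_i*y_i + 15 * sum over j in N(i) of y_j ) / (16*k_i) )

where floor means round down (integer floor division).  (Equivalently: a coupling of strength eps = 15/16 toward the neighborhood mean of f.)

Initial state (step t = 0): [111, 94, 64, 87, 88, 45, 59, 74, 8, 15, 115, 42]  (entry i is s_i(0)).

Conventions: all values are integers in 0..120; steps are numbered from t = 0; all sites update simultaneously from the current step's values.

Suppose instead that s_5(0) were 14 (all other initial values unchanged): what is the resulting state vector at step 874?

Simulating step by step:
t=0: [111, 94, 64, 87, 88, 14, 59, 74, 8, 15, 115, 42]
t=1: [49, 25, 64, 35, 32, 65, 30, 37, 65, 30, 25, 49]
t=2: [65, 94, 61, 69, 57, 10, 87, 64, 41, 44, 94, 22]
t=3: [59, 23, 68, 53, 27, 69, 28, 54, 54, 29, 23, 63]
t=4: [62, 62, 39, 62, 60, 19, 57, 53, 19, 22, 62, 20]
t=5: [54, 17, 60, 63, 23, 55, 22, 36, 51, 52, 17, 81]
t=6: [32, 83, 19, 34, 50, 14, 53, 50, 44, 18, 83, 15]
t=7: [48, 7, 75, 52, 46, 88, 47, 53, 47, 85, 7, 80]
t=8: [55, 80, 21, 54, 38, 48, 40, 68, 28, 12, 80, 56]
t=9: [51, 75, 31, 75, 27, 36, 27, 45, 17, 34, 75, 51]
t=10: [88, 91, 46, 87, 23, 31, 29, 44, 74, 44, 91, 81]
t=11: [90, 89, 60, 102, 32, 31, 32, 33, 74, 62, 89, 75]
t=12: [67, 90, 26, 45, 33, 31, 34, 32, 68, 27, 90, 45]
t=13: [86, 91, 104, 90, 31, 57, 60, 31, 96, 75, 91, 69]
t=14: [43, 66, 26, 27, 32, 26, 28, 33, 43, 29, 66, 26]
t=15: [89, 87, 85, 85, 56, 101, 46, 56, 88, 93, 87, 92]
t=16: [25, 48, 28, 57, 27, 29, 33, 27, 25, 28, 48, 29]
t=17: [86, 82, 65, 84, 31, 83, 11, 31, 86, 62, 82, 85]
t=18: [46, 76, 26, 33, 31, 27, 29, 31, 47, 26, 76, 26]
t=19: [88, 86, 86, 85, 59, 105, 51, 59, 88, 98, 86, 95]
t=20: [28, 16, 29, 22, 27, 29, 26, 27, 27, 28, 16, 29]
t=21: [86, 83, 83, 85, 72, 86, 69, 72, 86, 83, 83, 87]
t=22: [26, 24, 27, 26, 27, 28, 27, 27, 27, 27, 24, 27]
t=23: [85, 84, 84, 84, 80, 84, 80, 81, 85, 83, 84, 85]
t=24: [27, 27, 27, 27, 27, 28, 27, 27, 27, 27, 27, 28]
t=25: [85, 85, 85, 85, 85, 85, 85, 85, 85, 85, 85, 85]
t=26: [28, 28, 28, 28, 28, 28, 28, 28, 28, 28, 28, 28]
t=27: [86, 86, 86, 86, 86, 86, 86, 86, 86, 86, 86, 86]
t=28: [28, 28, 28, 28, 28, 28, 28, 28, 28, 28, 28, 28]

Answer: [28, 28, 28, 28, 28, 28, 28, 28, 28, 28, 28, 28]
Key observation: The state at step 26, [28, 28, 28, 28, 28, 28, 28, 28, 28, 28, 28, 28], reappears at step 28: the system is in a cycle of period 2 from step 26 on.  Therefore the state at step 874 equals the state at step 26 + ((874 - 26) mod 2) = 26, which is [28, 28, 28, 28, 28, 28, 28, 28, 28, 28, 28, 28].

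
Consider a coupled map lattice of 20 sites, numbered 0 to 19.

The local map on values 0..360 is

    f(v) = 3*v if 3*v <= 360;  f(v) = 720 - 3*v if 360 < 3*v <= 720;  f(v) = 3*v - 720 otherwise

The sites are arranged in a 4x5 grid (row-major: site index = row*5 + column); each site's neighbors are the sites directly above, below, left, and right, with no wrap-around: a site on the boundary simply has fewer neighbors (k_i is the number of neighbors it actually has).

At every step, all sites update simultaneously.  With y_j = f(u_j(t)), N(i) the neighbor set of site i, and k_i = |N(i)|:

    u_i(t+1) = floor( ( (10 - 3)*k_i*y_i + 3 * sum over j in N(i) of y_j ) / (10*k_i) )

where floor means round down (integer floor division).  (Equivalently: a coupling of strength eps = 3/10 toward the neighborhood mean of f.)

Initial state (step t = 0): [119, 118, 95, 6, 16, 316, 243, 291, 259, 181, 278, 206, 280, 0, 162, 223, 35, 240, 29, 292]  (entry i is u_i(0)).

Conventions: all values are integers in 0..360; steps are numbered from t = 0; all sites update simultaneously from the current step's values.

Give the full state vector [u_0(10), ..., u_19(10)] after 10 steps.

Simulating step by step:
t=0: [119, 118, 95, 6, 16, 316, 243, 291, 259, 181, 278, 206, 280, 0, 162, 223, 35, 240, 29, 292]
t=1: [337, 312, 252, 51, 62, 207, 69, 142, 66, 157, 117, 97, 103, 37, 197, 68, 88, 31, 76, 157]
t=2: [250, 204, 91, 149, 190, 154, 212, 262, 199, 225, 305, 288, 275, 142, 151, 235, 243, 145, 204, 227]
t=3: [75, 114, 235, 245, 152, 211, 102, 90, 136, 85, 178, 130, 132, 251, 224, 41, 50, 221, 137, 83]
t=4: [221, 294, 73, 69, 225, 132, 291, 260, 261, 240, 184, 303, 278, 97, 87, 136, 156, 118, 250, 227]
t=5: [112, 156, 196, 177, 62, 264, 162, 83, 85, 36, 200, 183, 146, 238, 215, 281, 261, 287, 89, 70]
t=6: [283, 246, 161, 189, 174, 119, 219, 242, 219, 127, 120, 172, 239, 70, 84, 113, 87, 159, 222, 198]
t=7: [146, 55, 183, 156, 212, 305, 87, 31, 97, 288, 342, 194, 51, 174, 243, 330, 261, 201, 95, 134]
t=8: [251, 186, 170, 231, 118, 221, 227, 130, 255, 139, 274, 155, 148, 193, 72, 244, 96, 132, 262, 266]
t=9: [55, 141, 198, 79, 297, 57, 87, 273, 91, 273, 103, 231, 271, 143, 203, 66, 260, 289, 100, 96]
t=10: [185, 263, 151, 222, 170, 193, 227, 125, 245, 124, 255, 73, 107, 261, 145, 193, 79, 148, 282, 263]

Answer: [185, 263, 151, 222, 170, 193, 227, 125, 245, 124, 255, 73, 107, 261, 145, 193, 79, 148, 282, 263]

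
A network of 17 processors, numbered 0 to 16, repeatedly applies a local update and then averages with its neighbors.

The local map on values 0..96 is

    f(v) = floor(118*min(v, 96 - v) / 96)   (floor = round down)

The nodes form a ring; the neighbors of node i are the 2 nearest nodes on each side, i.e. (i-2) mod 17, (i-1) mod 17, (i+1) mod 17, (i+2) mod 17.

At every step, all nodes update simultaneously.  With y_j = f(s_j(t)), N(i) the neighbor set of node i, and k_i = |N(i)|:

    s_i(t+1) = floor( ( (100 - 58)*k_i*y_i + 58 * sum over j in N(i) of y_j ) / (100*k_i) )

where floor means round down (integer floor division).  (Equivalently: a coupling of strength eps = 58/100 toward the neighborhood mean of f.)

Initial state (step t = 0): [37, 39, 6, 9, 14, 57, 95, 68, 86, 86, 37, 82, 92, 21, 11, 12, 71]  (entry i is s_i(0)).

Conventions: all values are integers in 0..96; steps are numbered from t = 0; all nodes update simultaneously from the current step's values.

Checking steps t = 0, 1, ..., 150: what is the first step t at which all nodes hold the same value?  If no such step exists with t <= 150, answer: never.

Answer: never
Key observation: The state at step 15 reappears at step 17 — the system is in a cycle of period 2 from step 15 on.  No step 0..17 is synchronized, and the cycle repeats forever, so no step up to 150 (or ever) has all nodes equal.

Derivation:
t=0: [37, 39, 6, 9, 14, 57, 95, 68, 86, 86, 37, 82, 92, 21, 11, 12, 71]  (not all equal)
t=1: [33, 33, 20, 21, 16, 28, 16, 24, 18, 20, 25, 19, 16, 17, 16, 22, 29]  (not all equal)
t=2: [35, 34, 28, 27, 22, 27, 23, 26, 24, 25, 25, 23, 21, 21, 22, 27, 32]  (not all equal)
t=3: [39, 38, 35, 33, 29, 31, 29, 30, 29, 29, 28, 27, 26, 26, 29, 33, 37]  (not all equal)
t=4: [44, 44, 42, 40, 37, 37, 35, 35, 35, 34, 33, 32, 32, 33, 36, 39, 43]  (not all equal)
t=5: [52, 52, 50, 48, 46, 45, 43, 43, 42, 41, 40, 39, 40, 41, 44, 47, 50]  (not all equal)
t=6: [55, 55, 55, 56, 55, 54, 52, 52, 50, 49, 49, 48, 49, 51, 53, 54, 55]  (not all equal)
t=7: [50, 49, 49, 49, 50, 51, 53, 54, 55, 56, 57, 57, 56, 54, 52, 51, 50]  (not all equal)
t=8: [56, 56, 56, 56, 55, 54, 52, 51, 49, 48, 48, 48, 49, 51, 53, 54, 55]  (not all equal)
t=9: [49, 49, 49, 49, 50, 51, 53, 55, 56, 58, 58, 58, 56, 54, 52, 51, 50]  (not all equal)
t=10: [56, 56, 56, 56, 55, 54, 52, 50, 48, 47, 46, 47, 49, 51, 53, 54, 55]  (not all equal)
t=11: [49, 49, 49, 49, 50, 51, 54, 55, 57, 57, 56, 56, 55, 54, 52, 51, 50]  (not all equal)
t=12: [56, 56, 56, 56, 55, 54, 51, 50, 48, 48, 48, 49, 50, 51, 53, 54, 55]  (not all equal)
t=13: [49, 49, 49, 49, 50, 51, 54, 56, 57, 58, 58, 57, 55, 54, 52, 51, 50]  (not all equal)
t=14: [56, 56, 56, 56, 55, 53, 51, 49, 47, 46, 46, 47, 49, 51, 53, 54, 55]  (not all equal)
t=15: [49, 49, 49, 49, 50, 52, 54, 55, 56, 56, 56, 56, 55, 54, 52, 51, 50]  (not all equal)
t=16: [56, 56, 56, 56, 55, 53, 51, 50, 49, 49, 49, 49, 50, 51, 53, 54, 55]  (not all equal)
t=17: [49, 49, 49, 49, 50, 52, 54, 55, 56, 56, 56, 56, 55, 54, 52, 51, 50]  (not all equal)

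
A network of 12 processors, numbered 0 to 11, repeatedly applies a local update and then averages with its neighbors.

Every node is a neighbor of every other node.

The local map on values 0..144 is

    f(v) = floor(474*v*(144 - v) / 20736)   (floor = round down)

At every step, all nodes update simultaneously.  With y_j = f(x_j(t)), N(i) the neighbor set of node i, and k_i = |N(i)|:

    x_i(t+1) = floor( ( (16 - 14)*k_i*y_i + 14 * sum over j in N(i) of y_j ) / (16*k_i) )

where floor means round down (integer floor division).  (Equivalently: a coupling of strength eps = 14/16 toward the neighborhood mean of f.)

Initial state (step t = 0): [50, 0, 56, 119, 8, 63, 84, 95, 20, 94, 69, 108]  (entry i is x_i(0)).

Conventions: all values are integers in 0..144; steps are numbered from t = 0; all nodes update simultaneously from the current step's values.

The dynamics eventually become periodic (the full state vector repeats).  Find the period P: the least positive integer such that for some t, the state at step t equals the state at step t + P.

Simulating step by step:
t=0: [50, 0, 56, 119, 8, 63, 84, 95, 20, 94, 69, 108]
t=1: [85, 80, 85, 83, 81, 86, 86, 85, 83, 85, 86, 84]
t=2: [114, 114, 114, 114, 114, 114, 114, 114, 114, 114, 114, 114]
t=3: [78, 78, 78, 78, 78, 78, 78, 78, 78, 78, 78, 78]
t=4: [117, 117, 117, 117, 117, 117, 117, 117, 117, 117, 117, 117]
t=5: [72, 72, 72, 72, 72, 72, 72, 72, 72, 72, 72, 72]
t=6: [118, 118, 118, 118, 118, 118, 118, 118, 118, 118, 118, 118]
t=7: [70, 70, 70, 70, 70, 70, 70, 70, 70, 70, 70, 70]
t=8: [118, 118, 118, 118, 118, 118, 118, 118, 118, 118, 118, 118]

Answer: 2
Key observation: The state at step 6, [118, 118, 118, 118, 118, 118, 118, 118, 118, 118, 118, 118], reappears at step 8 — and no state repeats earlier — so the cycle the system enters has period 2.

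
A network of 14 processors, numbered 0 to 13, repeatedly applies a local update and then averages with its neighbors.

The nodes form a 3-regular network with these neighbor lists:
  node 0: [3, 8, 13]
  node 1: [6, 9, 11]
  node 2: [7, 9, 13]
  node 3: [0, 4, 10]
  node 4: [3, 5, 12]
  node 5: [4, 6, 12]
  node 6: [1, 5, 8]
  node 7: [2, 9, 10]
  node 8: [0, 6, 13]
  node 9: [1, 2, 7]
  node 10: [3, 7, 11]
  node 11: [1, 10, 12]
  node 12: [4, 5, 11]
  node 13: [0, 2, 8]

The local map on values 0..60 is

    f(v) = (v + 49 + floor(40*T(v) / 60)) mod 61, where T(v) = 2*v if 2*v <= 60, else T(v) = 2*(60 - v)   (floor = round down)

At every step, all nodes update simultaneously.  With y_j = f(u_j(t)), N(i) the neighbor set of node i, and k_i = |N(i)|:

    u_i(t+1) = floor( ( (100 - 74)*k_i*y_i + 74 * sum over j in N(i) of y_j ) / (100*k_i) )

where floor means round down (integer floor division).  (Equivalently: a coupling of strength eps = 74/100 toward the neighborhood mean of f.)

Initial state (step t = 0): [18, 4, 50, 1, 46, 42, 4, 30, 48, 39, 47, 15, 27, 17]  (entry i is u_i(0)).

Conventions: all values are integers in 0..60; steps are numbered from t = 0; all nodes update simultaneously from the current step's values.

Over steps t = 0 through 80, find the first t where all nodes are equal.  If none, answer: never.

Answer: 4
Key observation: Synchronization is absorbing here: once all nodes are equal they stay equal, and step 4 is the first all-equal step.

Derivation:
t=0: [18, 4, 50, 1, 46, 42, 4, 30, 48, 39, 47, 15, 27, 17]  (not all equal)
t=1: [39, 48, 47, 46, 52, 53, 55, 54, 41, 55, 46, 45, 45, 39]  (not all equal)
t=2: [54, 50, 51, 52, 51, 50, 51, 50, 53, 50, 51, 52, 51, 54]  (not all equal)
t=3: [50, 50, 50, 50, 50, 51, 50, 51, 50, 51, 50, 50, 50, 50]  (not all equal)
t=4: [51, 51, 51, 51, 51, 51, 51, 51, 51, 51, 51, 51, 51, 51]  (all equal)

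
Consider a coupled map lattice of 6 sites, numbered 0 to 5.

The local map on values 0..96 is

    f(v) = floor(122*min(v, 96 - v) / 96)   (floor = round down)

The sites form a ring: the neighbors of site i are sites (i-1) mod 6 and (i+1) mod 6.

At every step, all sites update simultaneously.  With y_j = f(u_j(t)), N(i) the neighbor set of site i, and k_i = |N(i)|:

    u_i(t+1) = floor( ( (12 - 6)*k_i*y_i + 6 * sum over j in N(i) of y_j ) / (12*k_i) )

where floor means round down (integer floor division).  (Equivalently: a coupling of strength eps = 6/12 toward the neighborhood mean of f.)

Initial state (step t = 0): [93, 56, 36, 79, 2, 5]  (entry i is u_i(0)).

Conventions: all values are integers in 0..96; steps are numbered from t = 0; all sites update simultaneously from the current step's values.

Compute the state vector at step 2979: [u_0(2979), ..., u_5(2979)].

Simulating step by step:
t=0: [93, 56, 36, 79, 2, 5]
t=1: [15, 37, 40, 22, 7, 4]
t=2: [22, 40, 43, 28, 12, 9]
t=3: [28, 45, 48, 34, 19, 16]
t=4: [36, 52, 55, 42, 27, 24]
t=5: [43, 51, 53, 48, 37, 34]
t=6: [52, 55, 56, 55, 49, 46]
t=7: [55, 52, 51, 53, 57, 57]
t=8: [52, 54, 55, 53, 50, 49]
t=9: [55, 53, 52, 54, 57, 57]
t=10: [51, 53, 54, 52, 50, 49]
t=11: [56, 54, 53, 55, 57, 58]
t=12: [50, 52, 53, 51, 49, 48]
t=13: [58, 55, 55, 56, 59, 59]
t=14: [48, 51, 51, 49, 47, 47]
t=15: [59, 58, 57, 58, 59, 59]
t=16: [47, 48, 48, 48, 47, 47]
t=17: [59, 60, 61, 60, 59, 59]
t=18: [46, 45, 44, 45, 46, 47]
t=19: [58, 56, 56, 56, 58, 58]
t=20: [48, 49, 50, 49, 48, 48]
t=21: [60, 59, 58, 59, 60, 61]
t=22: [45, 46, 47, 46, 45, 44]
t=23: [56, 58, 58, 58, 56, 56]
t=24: [49, 48, 48, 48, 49, 50]
t=25: [59, 60, 61, 60, 59, 58]
t=26: [46, 45, 44, 45, 46, 47]

Answer: [58, 56, 56, 56, 58, 58]
Key observation: The state at step 18, [46, 45, 44, 45, 46, 47], reappears at step 26: the system is in a cycle of period 8 from step 18 on.  Therefore the state at step 2979 equals the state at step 18 + ((2979 - 18) mod 8) = 19, which is [58, 56, 56, 56, 58, 58].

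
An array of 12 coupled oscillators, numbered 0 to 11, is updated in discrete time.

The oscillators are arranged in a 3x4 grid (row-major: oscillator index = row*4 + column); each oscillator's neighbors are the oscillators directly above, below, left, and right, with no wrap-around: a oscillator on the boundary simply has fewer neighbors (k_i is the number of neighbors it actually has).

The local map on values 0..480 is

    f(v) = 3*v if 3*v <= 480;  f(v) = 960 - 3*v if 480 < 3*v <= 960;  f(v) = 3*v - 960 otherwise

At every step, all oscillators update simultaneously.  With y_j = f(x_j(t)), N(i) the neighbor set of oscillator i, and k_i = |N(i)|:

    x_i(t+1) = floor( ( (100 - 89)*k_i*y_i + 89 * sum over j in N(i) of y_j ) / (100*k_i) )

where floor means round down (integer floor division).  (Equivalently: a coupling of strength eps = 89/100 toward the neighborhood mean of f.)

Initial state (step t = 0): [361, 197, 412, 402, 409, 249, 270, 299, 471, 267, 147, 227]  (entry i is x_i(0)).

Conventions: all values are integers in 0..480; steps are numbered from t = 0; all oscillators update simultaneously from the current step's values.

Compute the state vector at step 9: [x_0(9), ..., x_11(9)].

Answer: [416, 360, 205, 157, 422, 365, 191, 76, 421, 317, 193, 79]

Derivation:
t=0: [361, 197, 412, 402, 409, 249, 270, 299, 471, 267, 147, 227]
t=1: [296, 222, 257, 177, 263, 233, 237, 207, 239, 345, 222, 254]
t=2: [214, 187, 309, 282, 189, 204, 268, 297, 136, 244, 187, 303]
t=3: [387, 251, 202, 57, 361, 299, 206, 102, 321, 367, 172, 213]
t=4: [168, 206, 252, 312, 92, 187, 297, 281, 117, 166, 287, 369]
t=5: [325, 351, 151, 145, 388, 299, 189, 84, 367, 302, 212, 112]
t=6: [133, 167, 323, 361, 87, 172, 286, 373, 130, 162, 267, 293]
t=7: [364, 303, 203, 88, 394, 337, 182, 108, 369, 346, 212, 150]
t=8: [136, 164, 254, 329, 122, 175, 279, 370, 149, 163, 315, 337]
t=9: [416, 360, 205, 157, 422, 365, 191, 76, 421, 317, 193, 79]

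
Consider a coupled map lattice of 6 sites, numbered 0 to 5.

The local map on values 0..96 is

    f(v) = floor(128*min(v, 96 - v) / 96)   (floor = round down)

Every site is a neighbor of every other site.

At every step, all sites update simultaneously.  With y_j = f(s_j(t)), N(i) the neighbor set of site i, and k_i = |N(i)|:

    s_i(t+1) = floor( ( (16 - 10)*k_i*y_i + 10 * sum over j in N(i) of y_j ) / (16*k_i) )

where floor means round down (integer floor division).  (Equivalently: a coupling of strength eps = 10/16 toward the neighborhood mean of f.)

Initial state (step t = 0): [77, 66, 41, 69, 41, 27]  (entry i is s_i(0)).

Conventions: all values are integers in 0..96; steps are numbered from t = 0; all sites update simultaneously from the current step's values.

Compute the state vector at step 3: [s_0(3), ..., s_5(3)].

Simulating step by step:
t=0: [77, 66, 41, 69, 41, 27]
t=1: [36, 40, 44, 39, 44, 39]
t=2: [52, 53, 54, 53, 54, 53]
t=3: [57, 56, 56, 56, 56, 56]

Answer: [57, 56, 56, 56, 56, 56]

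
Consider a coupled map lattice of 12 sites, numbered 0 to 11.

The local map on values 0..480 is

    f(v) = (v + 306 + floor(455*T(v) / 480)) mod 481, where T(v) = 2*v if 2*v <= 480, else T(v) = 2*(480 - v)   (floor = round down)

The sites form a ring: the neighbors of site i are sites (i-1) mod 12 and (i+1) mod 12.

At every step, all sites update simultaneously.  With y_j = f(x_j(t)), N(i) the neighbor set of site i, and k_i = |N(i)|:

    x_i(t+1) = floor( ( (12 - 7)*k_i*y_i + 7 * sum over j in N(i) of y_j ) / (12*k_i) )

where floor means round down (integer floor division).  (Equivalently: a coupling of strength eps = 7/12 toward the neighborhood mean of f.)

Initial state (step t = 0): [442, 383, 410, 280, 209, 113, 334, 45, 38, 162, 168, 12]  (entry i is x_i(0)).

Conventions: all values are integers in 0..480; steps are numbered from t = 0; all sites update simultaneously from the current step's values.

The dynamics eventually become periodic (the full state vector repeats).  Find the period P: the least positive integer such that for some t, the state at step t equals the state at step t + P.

Answer: 2
Key observation: The state at step 24, [391, 391, 391, 391, 391, 391, 391, 391, 391, 391, 391, 391], reappears at step 26 — and no state repeats earlier — so the cycle the system enters has period 2.

Derivation:
t=0: [442, 383, 410, 280, 209, 113, 334, 45, 38, 162, 168, 12]
t=1: [354, 368, 267, 233, 224, 315, 352, 429, 386, 334, 314, 331]
t=2: [419, 294, 129, 149, 334, 448, 408, 381, 391, 426, 443, 436]
t=3: [387, 358, 294, 291, 353, 373, 365, 383, 377, 357, 344, 346]
t=4: [406, 423, 455, 456, 429, 407, 400, 397, 400, 412, 422, 414]
t=5: [364, 351, 335, 333, 348, 365, 375, 377, 373, 365, 360, 363]
t=6: [411, 420, 430, 431, 422, 409, 401, 398, 401, 406, 409, 409]
t=7: [364, 357, 351, 350, 357, 366, 373, 376, 374, 371, 368, 367]
t=8: [409, 414, 418, 418, 414, 407, 401, 398, 399, 402, 404, 406]
t=9: [367, 364, 361, 361, 364, 369, 374, 376, 376, 374, 372, 370]
t=10: [405, 408, 410, 410, 407, 403, 400, 398, 398, 399, 401, 403]
t=11: [371, 369, 367, 367, 370, 373, 375, 377, 377, 376, 375, 373]
t=12: [402, 404, 405, 405, 403, 400, 398, 397, 397, 398, 399, 400]
t=13: [374, 373, 372, 372, 373, 375, 377, 378, 378, 378, 377, 375]
t=14: [399, 400, 400, 400, 400, 398, 397, 396, 396, 396, 397, 398]
t=15: [377, 376, 376, 376, 376, 377, 379, 379, 380, 379, 379, 378]
t=16: [397, 397, 398, 398, 397, 396, 395, 394, 394, 394, 395, 396]
t=17: [379, 378, 378, 378, 379, 380, 381, 381, 382, 381, 381, 380]
t=18: [395, 395, 396, 395, 395, 394, 393, 392, 392, 392, 393, 394]
t=19: [381, 380, 380, 380, 381, 381, 382, 382, 383, 382, 382, 381]
t=20: [393, 393, 394, 393, 393, 392, 392, 391, 391, 391, 392, 392]
t=21: [382, 382, 382, 382, 382, 382, 383, 383, 384, 383, 383, 382]
t=22: [392, 392, 392, 392, 392, 391, 391, 391, 391, 391, 391, 391]
t=23: [383, 383, 383, 383, 383, 383, 384, 384, 384, 384, 384, 383]
t=24: [391, 391, 391, 391, 391, 391, 391, 391, 391, 391, 391, 391]
t=25: [384, 384, 384, 384, 384, 384, 384, 384, 384, 384, 384, 384]
t=26: [391, 391, 391, 391, 391, 391, 391, 391, 391, 391, 391, 391]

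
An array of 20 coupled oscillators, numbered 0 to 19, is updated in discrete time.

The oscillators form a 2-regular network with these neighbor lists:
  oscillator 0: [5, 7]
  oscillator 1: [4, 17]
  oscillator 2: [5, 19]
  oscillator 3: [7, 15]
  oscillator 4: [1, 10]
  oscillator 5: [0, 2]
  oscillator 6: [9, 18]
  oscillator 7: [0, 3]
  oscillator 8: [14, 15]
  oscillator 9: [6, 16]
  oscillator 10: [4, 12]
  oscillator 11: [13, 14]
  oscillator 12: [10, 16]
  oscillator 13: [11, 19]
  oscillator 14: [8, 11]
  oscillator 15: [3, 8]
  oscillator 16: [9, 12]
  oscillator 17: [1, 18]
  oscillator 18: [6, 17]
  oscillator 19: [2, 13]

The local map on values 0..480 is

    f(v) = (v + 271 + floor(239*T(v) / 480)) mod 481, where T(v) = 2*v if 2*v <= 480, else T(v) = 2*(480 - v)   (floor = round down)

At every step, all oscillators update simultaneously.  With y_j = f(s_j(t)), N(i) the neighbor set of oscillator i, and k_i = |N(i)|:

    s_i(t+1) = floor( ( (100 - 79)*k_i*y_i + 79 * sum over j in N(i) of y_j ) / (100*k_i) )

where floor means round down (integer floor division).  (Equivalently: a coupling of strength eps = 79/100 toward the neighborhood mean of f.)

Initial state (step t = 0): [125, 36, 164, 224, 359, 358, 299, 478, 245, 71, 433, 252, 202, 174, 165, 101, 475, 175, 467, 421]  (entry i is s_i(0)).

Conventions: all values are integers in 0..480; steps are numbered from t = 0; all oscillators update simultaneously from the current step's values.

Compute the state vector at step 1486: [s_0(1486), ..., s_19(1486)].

Answer: [269, 269, 269, 269, 269, 269, 269, 269, 269, 269, 269, 269, 269, 269, 269, 269, 269, 269, 269, 269]
Key observation: The state at step 9, [269, 269, 269, 269, 269, 269, 269, 269, 269, 269, 269, 269, 269, 269, 269, 269, 269, 269, 269, 269], reappears at step 10: the system is in a cycle of period 1 from step 9 on.  Therefore the state at step 1486 equals the state at step 9 + ((1486 - 9) mod 1) = 9, which is [269, 269, 269, 269, 269, 269, 269, 269, 269, 269, 269, 269, 269, 269, 269, 269, 269, 269, 269, 269].

Derivation:
t=0: [125, 36, 164, 224, 359, 358, 299, 478, 245, 71, 433, 252, 202, 174, 165, 101, 475, 175, 467, 421]
t=1: [220, 232, 237, 342, 297, 118, 325, 165, 289, 299, 238, 157, 253, 241, 237, 298, 295, 270, 217, 156]
t=2: [104, 265, 105, 209, 261, 199, 250, 221, 266, 269, 268, 231, 267, 137, 202, 269, 269, 244, 259, 231]
t=3: [265, 269, 273, 240, 269, 417, 269, 319, 238, 269, 269, 153, 269, 211, 245, 244, 269, 269, 269, 267]
t=4: [269, 269, 269, 269, 269, 269, 269, 269, 268, 269, 269, 209, 269, 188, 198, 267, 269, 269, 269, 246]
t=5: [269, 269, 269, 269, 269, 269, 269, 269, 235, 269, 269, 181, 269, 222, 226, 269, 269, 269, 269, 227]
t=6: [269, 269, 258, 269, 269, 269, 269, 269, 255, 269, 269, 218, 269, 204, 212, 265, 269, 269, 269, 249]
t=7: [269, 269, 269, 269, 269, 269, 269, 269, 246, 269, 269, 209, 269, 236, 239, 269, 269, 269, 269, 240]
t=8: [269, 269, 269, 269, 269, 269, 269, 269, 268, 269, 269, 252, 269, 242, 244, 269, 269, 269, 269, 265]
t=9: [269, 269, 269, 269, 269, 269, 269, 269, 269, 269, 269, 269, 269, 269, 269, 269, 269, 269, 269, 269]
t=10: [269, 269, 269, 269, 269, 269, 269, 269, 269, 269, 269, 269, 269, 269, 269, 269, 269, 269, 269, 269]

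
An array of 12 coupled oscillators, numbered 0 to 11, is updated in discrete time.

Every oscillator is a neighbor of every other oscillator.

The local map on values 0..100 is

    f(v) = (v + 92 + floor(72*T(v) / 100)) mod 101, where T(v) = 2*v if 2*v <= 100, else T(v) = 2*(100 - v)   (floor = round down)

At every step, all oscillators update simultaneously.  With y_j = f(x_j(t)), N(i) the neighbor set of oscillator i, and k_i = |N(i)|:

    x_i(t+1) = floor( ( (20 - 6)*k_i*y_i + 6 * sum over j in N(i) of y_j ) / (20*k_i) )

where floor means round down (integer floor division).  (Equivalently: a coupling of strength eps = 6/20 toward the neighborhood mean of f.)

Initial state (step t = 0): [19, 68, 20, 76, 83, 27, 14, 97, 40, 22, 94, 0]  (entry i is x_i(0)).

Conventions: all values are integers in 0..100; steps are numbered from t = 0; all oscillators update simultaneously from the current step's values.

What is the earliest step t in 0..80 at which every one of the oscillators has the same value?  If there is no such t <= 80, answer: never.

Simulating step by step:
t=0: [19, 68, 20, 76, 83, 27, 14, 97, 40, 22, 94, 0]  (not all equal)
t=1: [43, 20, 44, 18, 84, 55, 35, 80, 77, 47, 80, 80]  (not all equal)
t=2: [84, 46, 86, 43, 86, 26, 71, 87, 20, 23, 87, 87]  (not all equal)
t=3: [88, 23, 87, 86, 87, 58, 23, 86, 48, 53, 86, 86]  (not all equal)
t=4: [86, 53, 86, 86, 86, 27, 53, 86, 26, 28, 86, 86]  (not all equal)
t=5: [88, 30, 88, 88, 88, 61, 30, 88, 60, 63, 88, 88]  (not all equal)
t=6: [86, 65, 86, 86, 86, 27, 65, 86, 27, 26, 86, 86]  (not all equal)
t=7: [88, 26, 88, 88, 88, 60, 26, 88, 60, 59, 88, 88]  (not all equal)
t=8: [86, 58, 86, 86, 86, 26, 58, 86, 26, 27, 86, 86]  (not all equal)
t=9: [88, 28, 88, 88, 88, 59, 28, 88, 59, 61, 88, 88]  (not all equal)
t=10: [86, 61, 86, 86, 86, 27, 61, 86, 27, 26, 86, 86]  (not all equal)
t=11: [88, 28, 88, 88, 88, 61, 28, 88, 61, 59, 88, 88]  (not all equal)
t=12: [86, 61, 86, 86, 86, 26, 61, 86, 26, 27, 86, 86]  (not all equal)
t=13: [88, 28, 88, 88, 88, 59, 28, 88, 59, 61, 88, 88]  (not all equal)

Answer: never
Key observation: The state at step 9 reappears at step 13 — the system is in a cycle of period 4 from step 9 on.  No step 0..13 is synchronized, and the cycle repeats forever, so no step up to 80 (or ever) has all oscillators equal.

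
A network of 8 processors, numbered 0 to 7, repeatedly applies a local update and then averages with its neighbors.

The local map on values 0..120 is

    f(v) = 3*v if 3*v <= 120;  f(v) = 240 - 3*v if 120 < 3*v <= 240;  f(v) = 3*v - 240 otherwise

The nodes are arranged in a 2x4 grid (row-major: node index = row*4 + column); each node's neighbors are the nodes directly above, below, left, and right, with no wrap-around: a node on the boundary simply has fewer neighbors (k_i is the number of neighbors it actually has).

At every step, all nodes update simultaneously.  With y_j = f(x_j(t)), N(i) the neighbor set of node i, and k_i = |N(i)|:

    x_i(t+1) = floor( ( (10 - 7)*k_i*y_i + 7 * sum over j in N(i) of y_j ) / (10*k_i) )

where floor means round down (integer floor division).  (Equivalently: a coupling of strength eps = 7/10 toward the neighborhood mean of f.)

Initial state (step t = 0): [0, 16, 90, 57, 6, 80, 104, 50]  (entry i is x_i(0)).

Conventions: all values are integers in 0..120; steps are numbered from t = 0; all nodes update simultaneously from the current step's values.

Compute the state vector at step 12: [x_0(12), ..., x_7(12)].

Answer: [87, 105, 99, 71, 91, 104, 98, 72]

Derivation:
t=0: [0, 16, 90, 57, 6, 80, 104, 50]
t=1: [23, 21, 53, 62, 5, 32, 49, 76]
t=2: [48, 76, 73, 48, 62, 68, 72, 55]
t=3: [51, 39, 37, 62, 62, 31, 38, 64]
t=4: [85, 103, 99, 71, 79, 94, 93, 73]
t=5: [29, 47, 48, 35, 20, 38, 39, 29]
t=6: [81, 99, 103, 95, 88, 98, 104, 103]
t=7: [29, 46, 61, 61, 27, 51, 66, 61]
t=8: [90, 84, 64, 57, 85, 78, 59, 51]
t=9: [18, 23, 48, 67, 17, 22, 51, 72]
t=10: [58, 71, 74, 53, 57, 68, 69, 51]
t=11: [53, 36, 38, 61, 56, 40, 42, 66]
t=12: [87, 105, 99, 71, 91, 104, 98, 72]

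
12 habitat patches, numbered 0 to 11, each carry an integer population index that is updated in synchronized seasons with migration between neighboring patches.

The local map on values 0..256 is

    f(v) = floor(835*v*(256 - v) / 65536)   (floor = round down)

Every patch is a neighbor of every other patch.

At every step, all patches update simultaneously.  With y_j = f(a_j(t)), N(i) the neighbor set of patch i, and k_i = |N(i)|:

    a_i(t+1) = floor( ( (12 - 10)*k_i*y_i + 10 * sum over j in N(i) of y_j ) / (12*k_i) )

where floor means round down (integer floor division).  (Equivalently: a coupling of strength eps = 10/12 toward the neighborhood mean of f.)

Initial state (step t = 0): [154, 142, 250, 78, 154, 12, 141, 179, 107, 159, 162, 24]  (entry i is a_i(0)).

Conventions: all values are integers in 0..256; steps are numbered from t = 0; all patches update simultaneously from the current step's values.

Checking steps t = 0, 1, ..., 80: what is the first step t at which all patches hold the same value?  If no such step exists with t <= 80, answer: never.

Answer: 3
Key observation: Synchronization is absorbing here: once all patches are equal they stay equal, and step 3 is the first all-equal step.

Derivation:
t=0: [154, 142, 250, 78, 154, 12, 141, 179, 107, 159, 162, 24]  (not all equal)
t=1: [160, 161, 144, 158, 160, 145, 161, 158, 161, 160, 160, 148]  (not all equal)
t=2: [197, 197, 198, 197, 197, 198, 197, 197, 197, 197, 197, 197]  (not all equal)
t=3: [147, 147, 147, 147, 147, 147, 147, 147, 147, 147, 147, 147]  (all equal)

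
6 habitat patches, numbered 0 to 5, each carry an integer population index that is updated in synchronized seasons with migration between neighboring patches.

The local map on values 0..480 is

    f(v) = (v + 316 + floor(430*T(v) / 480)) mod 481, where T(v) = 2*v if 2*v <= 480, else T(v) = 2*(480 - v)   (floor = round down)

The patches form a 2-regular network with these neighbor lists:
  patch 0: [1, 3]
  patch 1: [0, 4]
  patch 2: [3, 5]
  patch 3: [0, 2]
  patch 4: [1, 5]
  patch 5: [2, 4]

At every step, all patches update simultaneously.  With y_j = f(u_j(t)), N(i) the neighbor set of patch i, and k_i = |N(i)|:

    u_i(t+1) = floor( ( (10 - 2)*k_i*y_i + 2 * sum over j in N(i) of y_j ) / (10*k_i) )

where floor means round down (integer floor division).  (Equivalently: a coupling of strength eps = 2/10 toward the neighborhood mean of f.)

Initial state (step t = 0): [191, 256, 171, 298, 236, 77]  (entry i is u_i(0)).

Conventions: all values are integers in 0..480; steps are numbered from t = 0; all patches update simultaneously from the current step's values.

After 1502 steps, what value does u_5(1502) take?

Simulating step by step:
t=0: [191, 256, 171, 298, 236, 77]
t=1: [341, 46, 300, 435, 15, 71]
t=2: [419, 433, 403, 368, 333, 107]
t=3: [365, 361, 353, 396, 393, 187]
t=4: [403, 406, 405, 386, 383, 365]
t=5: [376, 375, 378, 386, 390, 401]
t=6: [396, 396, 392, 390, 386, 379]
t=7: [381, 381, 385, 385, 388, 392]
t=8: [392, 392, 389, 390, 387, 384]
t=9: [384, 384, 387, 385, 387, 390]
t=10: [390, 390, 388, 389, 388, 386]
t=11: [386, 386, 387, 386, 387, 388]
t=12: [389, 388, 388, 388, 388, 387]
t=13: [387, 387, 387, 387, 387, 387]
t=14: [388, 388, 388, 388, 388, 388]
t=15: [387, 387, 387, 387, 387, 387]

Answer: u_5(1502) = 388
Key observation: The state at step 13, [387, 387, 387, 387, 387, 387], reappears at step 15: the system is in a cycle of period 2 from step 13 on.  Therefore the state at step 1502 equals the state at step 13 + ((1502 - 13) mod 2) = 14, which is [388, 388, 388, 388, 388, 388].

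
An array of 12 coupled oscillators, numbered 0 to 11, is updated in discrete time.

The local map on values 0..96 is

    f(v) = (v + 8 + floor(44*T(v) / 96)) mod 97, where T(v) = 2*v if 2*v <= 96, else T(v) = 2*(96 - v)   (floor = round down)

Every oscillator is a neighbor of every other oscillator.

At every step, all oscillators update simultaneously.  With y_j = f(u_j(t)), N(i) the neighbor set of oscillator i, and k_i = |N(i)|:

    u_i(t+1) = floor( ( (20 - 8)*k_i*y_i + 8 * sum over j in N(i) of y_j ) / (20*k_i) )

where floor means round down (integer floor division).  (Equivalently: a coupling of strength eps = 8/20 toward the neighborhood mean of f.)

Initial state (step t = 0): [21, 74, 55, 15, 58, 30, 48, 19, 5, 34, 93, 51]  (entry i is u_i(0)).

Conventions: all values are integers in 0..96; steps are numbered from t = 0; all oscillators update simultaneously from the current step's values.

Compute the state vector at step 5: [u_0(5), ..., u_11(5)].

Simulating step by step:
t=0: [21, 74, 55, 15, 58, 30, 48, 19, 5, 34, 93, 51]
t=1: [38, 13, 12, 31, 12, 47, 12, 35, 20, 52, 14, 12]
t=2: [61, 34, 34, 54, 34, 17, 34, 59, 42, 18, 35, 34]
t=3: [24, 63, 63, 24, 63, 45, 63, 24, 72, 46, 64, 63]
t=4: [44, 16, 16, 44, 16, 66, 16, 44, 16, 67, 16, 16]
t=5: [71, 41, 41, 71, 41, 22, 41, 71, 41, 22, 41, 41]

Answer: [71, 41, 41, 71, 41, 22, 41, 71, 41, 22, 41, 41]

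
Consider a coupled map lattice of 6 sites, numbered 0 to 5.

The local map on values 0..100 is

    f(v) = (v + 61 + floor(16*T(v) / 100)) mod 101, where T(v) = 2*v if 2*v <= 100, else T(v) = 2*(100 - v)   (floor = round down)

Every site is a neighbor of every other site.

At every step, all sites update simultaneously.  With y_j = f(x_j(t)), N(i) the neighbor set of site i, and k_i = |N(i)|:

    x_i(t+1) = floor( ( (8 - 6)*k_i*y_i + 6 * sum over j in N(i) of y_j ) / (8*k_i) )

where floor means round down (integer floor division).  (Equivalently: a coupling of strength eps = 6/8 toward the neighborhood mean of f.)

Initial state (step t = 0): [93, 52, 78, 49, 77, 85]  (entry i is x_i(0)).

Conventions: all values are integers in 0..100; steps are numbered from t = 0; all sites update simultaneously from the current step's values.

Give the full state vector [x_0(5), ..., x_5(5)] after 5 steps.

Answer: [18, 18, 18, 18, 18, 18]

Derivation:
t=0: [93, 52, 78, 49, 77, 85]
t=1: [42, 39, 41, 39, 41, 41]
t=2: [13, 12, 13, 12, 13, 13]
t=3: [77, 77, 77, 77, 77, 77]
t=4: [44, 44, 44, 44, 44, 44]
t=5: [18, 18, 18, 18, 18, 18]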